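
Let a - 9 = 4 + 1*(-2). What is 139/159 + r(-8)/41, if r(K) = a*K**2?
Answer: 117635/6519 ≈ 18.045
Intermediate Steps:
a = 11 (a = 9 + (4 + 1*(-2)) = 9 + (4 - 2) = 9 + 2 = 11)
r(K) = 11*K**2
139/159 + r(-8)/41 = 139/159 + (11*(-8)**2)/41 = (1/159)*139 + (11*64)*(1/41) = 139/159 + 704*(1/41) = 139/159 + 704/41 = 117635/6519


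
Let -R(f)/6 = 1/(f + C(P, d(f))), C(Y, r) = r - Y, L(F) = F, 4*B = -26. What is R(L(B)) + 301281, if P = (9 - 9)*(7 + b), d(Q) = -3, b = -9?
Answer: 5724351/19 ≈ 3.0128e+5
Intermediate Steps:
B = -13/2 (B = (¼)*(-26) = -13/2 ≈ -6.5000)
P = 0 (P = (9 - 9)*(7 - 9) = 0*(-2) = 0)
R(f) = -6/(-3 + f) (R(f) = -6/(f + (-3 - 1*0)) = -6/(f + (-3 + 0)) = -6/(f - 3) = -6/(-3 + f))
R(L(B)) + 301281 = -6/(-3 - 13/2) + 301281 = -6/(-19/2) + 301281 = -6*(-2/19) + 301281 = 12/19 + 301281 = 5724351/19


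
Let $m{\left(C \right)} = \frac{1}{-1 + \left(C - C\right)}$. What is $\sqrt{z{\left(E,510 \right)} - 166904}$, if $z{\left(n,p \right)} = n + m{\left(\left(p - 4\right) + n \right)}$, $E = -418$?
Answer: $i \sqrt{167323} \approx 409.05 i$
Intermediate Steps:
$m{\left(C \right)} = -1$ ($m{\left(C \right)} = \frac{1}{-1 + 0} = \frac{1}{-1} = -1$)
$z{\left(n,p \right)} = -1 + n$ ($z{\left(n,p \right)} = n - 1 = -1 + n$)
$\sqrt{z{\left(E,510 \right)} - 166904} = \sqrt{\left(-1 - 418\right) - 166904} = \sqrt{-419 - 166904} = \sqrt{-167323} = i \sqrt{167323}$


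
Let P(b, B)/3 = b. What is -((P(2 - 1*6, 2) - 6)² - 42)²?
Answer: -79524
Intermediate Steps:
P(b, B) = 3*b
-((P(2 - 1*6, 2) - 6)² - 42)² = -((3*(2 - 1*6) - 6)² - 42)² = -((3*(2 - 6) - 6)² - 42)² = -((3*(-4) - 6)² - 42)² = -((-12 - 6)² - 42)² = -((-18)² - 42)² = -(324 - 42)² = -1*282² = -1*79524 = -79524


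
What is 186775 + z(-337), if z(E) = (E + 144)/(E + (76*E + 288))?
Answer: 4792833468/25661 ≈ 1.8678e+5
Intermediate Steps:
z(E) = (144 + E)/(288 + 77*E) (z(E) = (144 + E)/(E + (288 + 76*E)) = (144 + E)/(288 + 77*E))
186775 + z(-337) = 186775 + (144 - 337)/(288 + 77*(-337)) = 186775 - 193/(288 - 25949) = 186775 - 193/(-25661) = 186775 - 1/25661*(-193) = 186775 + 193/25661 = 4792833468/25661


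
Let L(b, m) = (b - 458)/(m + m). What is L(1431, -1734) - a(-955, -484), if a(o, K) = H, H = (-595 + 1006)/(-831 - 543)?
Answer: 14741/794172 ≈ 0.018561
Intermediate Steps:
H = -137/458 (H = 411/(-1374) = 411*(-1/1374) = -137/458 ≈ -0.29913)
L(b, m) = (-458 + b)/(2*m) (L(b, m) = (-458 + b)/((2*m)) = (-458 + b)*(1/(2*m)) = (-458 + b)/(2*m))
a(o, K) = -137/458
L(1431, -1734) - a(-955, -484) = (½)*(-458 + 1431)/(-1734) - 1*(-137/458) = (½)*(-1/1734)*973 + 137/458 = -973/3468 + 137/458 = 14741/794172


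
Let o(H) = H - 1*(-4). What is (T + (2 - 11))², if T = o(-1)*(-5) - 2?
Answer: 676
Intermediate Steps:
o(H) = 4 + H (o(H) = H + 4 = 4 + H)
T = -17 (T = (4 - 1)*(-5) - 2 = 3*(-5) - 2 = -15 - 2 = -17)
(T + (2 - 11))² = (-17 + (2 - 11))² = (-17 - 9)² = (-26)² = 676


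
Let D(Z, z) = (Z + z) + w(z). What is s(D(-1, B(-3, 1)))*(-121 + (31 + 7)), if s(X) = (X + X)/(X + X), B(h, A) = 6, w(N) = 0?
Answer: -83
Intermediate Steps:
D(Z, z) = Z + z (D(Z, z) = (Z + z) + 0 = Z + z)
s(X) = 1 (s(X) = (2*X)/((2*X)) = (2*X)*(1/(2*X)) = 1)
s(D(-1, B(-3, 1)))*(-121 + (31 + 7)) = 1*(-121 + (31 + 7)) = 1*(-121 + 38) = 1*(-83) = -83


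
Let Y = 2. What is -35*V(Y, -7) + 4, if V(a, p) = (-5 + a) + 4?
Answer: -31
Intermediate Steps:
V(a, p) = -1 + a
-35*V(Y, -7) + 4 = -35*(-1 + 2) + 4 = -35*1 + 4 = -35 + 4 = -31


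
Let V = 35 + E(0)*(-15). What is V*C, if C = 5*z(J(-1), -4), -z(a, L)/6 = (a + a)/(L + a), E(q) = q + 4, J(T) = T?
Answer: 300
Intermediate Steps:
E(q) = 4 + q
z(a, L) = -12*a/(L + a) (z(a, L) = -6*(a + a)/(L + a) = -6*2*a/(L + a) = -12*a/(L + a))
C = -12 (C = 5*(-12*(-1)/(-4 - 1)) = 5*(-12*(-1)/(-5)) = 5*(-12*(-1)*(-⅕)) = 5*(-12/5) = -12)
V = -25 (V = 35 + (4 + 0)*(-15) = 35 + 4*(-15) = 35 - 60 = -25)
V*C = -25*(-12) = 300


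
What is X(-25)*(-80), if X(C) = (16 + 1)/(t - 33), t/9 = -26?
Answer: 1360/267 ≈ 5.0936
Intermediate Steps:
t = -234 (t = 9*(-26) = -234)
X(C) = -17/267 (X(C) = (16 + 1)/(-234 - 33) = 17/(-267) = 17*(-1/267) = -17/267)
X(-25)*(-80) = -17/267*(-80) = 1360/267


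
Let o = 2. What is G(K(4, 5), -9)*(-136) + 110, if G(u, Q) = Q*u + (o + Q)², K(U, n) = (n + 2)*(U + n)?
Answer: 70558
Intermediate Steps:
K(U, n) = (2 + n)*(U + n)
G(u, Q) = (2 + Q)² + Q*u (G(u, Q) = Q*u + (2 + Q)² = (2 + Q)² + Q*u)
G(K(4, 5), -9)*(-136) + 110 = ((2 - 9)² - 9*(5² + 2*4 + 2*5 + 4*5))*(-136) + 110 = ((-7)² - 9*(25 + 8 + 10 + 20))*(-136) + 110 = (49 - 9*63)*(-136) + 110 = (49 - 567)*(-136) + 110 = -518*(-136) + 110 = 70448 + 110 = 70558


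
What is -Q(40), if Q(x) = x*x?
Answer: -1600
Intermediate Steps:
Q(x) = x²
-Q(40) = -1*40² = -1*1600 = -1600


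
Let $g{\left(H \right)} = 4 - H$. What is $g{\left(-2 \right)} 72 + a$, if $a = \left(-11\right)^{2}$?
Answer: $553$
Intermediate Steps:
$a = 121$
$g{\left(-2 \right)} 72 + a = \left(4 - -2\right) 72 + 121 = \left(4 + 2\right) 72 + 121 = 6 \cdot 72 + 121 = 432 + 121 = 553$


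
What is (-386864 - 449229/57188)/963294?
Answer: -22124427661/55088857272 ≈ -0.40161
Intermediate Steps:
(-386864 - 449229/57188)/963294 = (-386864 - 449229*1/57188)*(1/963294) = (-386864 - 449229/57188)*(1/963294) = -22124427661/57188*1/963294 = -22124427661/55088857272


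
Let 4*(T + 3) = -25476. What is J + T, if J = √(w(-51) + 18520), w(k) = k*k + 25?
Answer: -6372 + √21146 ≈ -6226.6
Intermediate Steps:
T = -6372 (T = -3 + (¼)*(-25476) = -3 - 6369 = -6372)
w(k) = 25 + k² (w(k) = k² + 25 = 25 + k²)
J = √21146 (J = √((25 + (-51)²) + 18520) = √((25 + 2601) + 18520) = √(2626 + 18520) = √21146 ≈ 145.42)
J + T = √21146 - 6372 = -6372 + √21146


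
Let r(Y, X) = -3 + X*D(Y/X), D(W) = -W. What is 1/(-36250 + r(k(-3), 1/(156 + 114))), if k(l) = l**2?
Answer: -1/36262 ≈ -2.7577e-5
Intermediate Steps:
r(Y, X) = -3 - Y (r(Y, X) = -3 + X*(-Y/X) = -3 - Y)
1/(-36250 + r(k(-3), 1/(156 + 114))) = 1/(-36250 + (-3 - 1*(-3)**2)) = 1/(-36250 + (-3 - 1*9)) = 1/(-36250 + (-3 - 9)) = 1/(-36250 - 12) = 1/(-36262) = -1/36262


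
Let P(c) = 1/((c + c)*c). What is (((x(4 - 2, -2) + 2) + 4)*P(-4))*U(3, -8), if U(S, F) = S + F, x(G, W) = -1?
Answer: -25/32 ≈ -0.78125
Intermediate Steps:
U(S, F) = F + S
P(c) = 1/(2*c**2) (P(c) = 1/(((2*c))*c) = (1/(2*c))/c = 1/(2*c**2))
(((x(4 - 2, -2) + 2) + 4)*P(-4))*U(3, -8) = (((-1 + 2) + 4)*((1/2)/(-4)**2))*(-8 + 3) = ((1 + 4)*((1/2)*(1/16)))*(-5) = (5*(1/32))*(-5) = (5/32)*(-5) = -25/32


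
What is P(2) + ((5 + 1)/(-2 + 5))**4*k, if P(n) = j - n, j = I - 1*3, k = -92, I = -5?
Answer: -1482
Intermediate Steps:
j = -8 (j = -5 - 1*3 = -5 - 3 = -8)
P(n) = -8 - n
P(2) + ((5 + 1)/(-2 + 5))**4*k = (-8 - 1*2) + ((5 + 1)/(-2 + 5))**4*(-92) = (-8 - 2) + (6/3)**4*(-92) = -10 + (6*(1/3))**4*(-92) = -10 + 2**4*(-92) = -10 + 16*(-92) = -10 - 1472 = -1482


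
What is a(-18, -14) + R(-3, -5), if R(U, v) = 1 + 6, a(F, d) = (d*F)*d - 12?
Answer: -3533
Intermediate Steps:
a(F, d) = -12 + F*d² (a(F, d) = (F*d)*d - 12 = F*d² - 12 = -12 + F*d²)
R(U, v) = 7
a(-18, -14) + R(-3, -5) = (-12 - 18*(-14)²) + 7 = (-12 - 18*196) + 7 = (-12 - 3528) + 7 = -3540 + 7 = -3533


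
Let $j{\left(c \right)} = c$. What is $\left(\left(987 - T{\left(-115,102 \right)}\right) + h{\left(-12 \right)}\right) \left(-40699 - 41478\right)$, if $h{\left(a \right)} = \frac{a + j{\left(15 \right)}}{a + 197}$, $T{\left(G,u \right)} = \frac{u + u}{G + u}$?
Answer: $- \frac{5355972594}{65} \approx -8.24 \cdot 10^{7}$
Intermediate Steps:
$T{\left(G,u \right)} = \frac{2 u}{G + u}$
$h{\left(a \right)} = \frac{15 + a}{197 + a}$ ($h{\left(a \right)} = \frac{a + 15}{a + 197} = \frac{15 + a}{197 + a}$)
$\left(\left(987 - T{\left(-115,102 \right)}\right) + h{\left(-12 \right)}\right) \left(-40699 - 41478\right) = \left(\left(987 - 2 \cdot 102 \frac{1}{-115 + 102}\right) + \frac{15 - 12}{197 - 12}\right) \left(-40699 - 41478\right) = \left(\left(987 - 2 \cdot 102 \frac{1}{-13}\right) + \frac{1}{185} \cdot 3\right) \left(-82177\right) = \left(\left(987 - 2 \cdot 102 \left(- \frac{1}{13}\right)\right) + \frac{1}{185} \cdot 3\right) \left(-82177\right) = \left(\left(987 - - \frac{204}{13}\right) + \frac{3}{185}\right) \left(-82177\right) = \left(\left(987 + \frac{204}{13}\right) + \frac{3}{185}\right) \left(-82177\right) = \left(\frac{13035}{13} + \frac{3}{185}\right) \left(-82177\right) = \frac{2411514}{2405} \left(-82177\right) = - \frac{5355972594}{65}$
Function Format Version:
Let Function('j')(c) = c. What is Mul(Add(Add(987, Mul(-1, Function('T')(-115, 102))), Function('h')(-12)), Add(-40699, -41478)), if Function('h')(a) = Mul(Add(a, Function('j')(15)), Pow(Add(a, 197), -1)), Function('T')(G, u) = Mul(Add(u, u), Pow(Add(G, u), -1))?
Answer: Rational(-5355972594, 65) ≈ -8.2400e+7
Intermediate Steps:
Function('T')(G, u) = Mul(2, u, Pow(Add(G, u), -1)) (Function('T')(G, u) = Mul(Mul(2, u), Pow(Add(G, u), -1)) = Mul(2, u, Pow(Add(G, u), -1)))
Function('h')(a) = Mul(Pow(Add(197, a), -1), Add(15, a)) (Function('h')(a) = Mul(Add(a, 15), Pow(Add(a, 197), -1)) = Mul(Add(15, a), Pow(Add(197, a), -1)) = Mul(Pow(Add(197, a), -1), Add(15, a)))
Mul(Add(Add(987, Mul(-1, Function('T')(-115, 102))), Function('h')(-12)), Add(-40699, -41478)) = Mul(Add(Add(987, Mul(-1, Mul(2, 102, Pow(Add(-115, 102), -1)))), Mul(Pow(Add(197, -12), -1), Add(15, -12))), Add(-40699, -41478)) = Mul(Add(Add(987, Mul(-1, Mul(2, 102, Pow(-13, -1)))), Mul(Pow(185, -1), 3)), -82177) = Mul(Add(Add(987, Mul(-1, Mul(2, 102, Rational(-1, 13)))), Mul(Rational(1, 185), 3)), -82177) = Mul(Add(Add(987, Mul(-1, Rational(-204, 13))), Rational(3, 185)), -82177) = Mul(Add(Add(987, Rational(204, 13)), Rational(3, 185)), -82177) = Mul(Add(Rational(13035, 13), Rational(3, 185)), -82177) = Mul(Rational(2411514, 2405), -82177) = Rational(-5355972594, 65)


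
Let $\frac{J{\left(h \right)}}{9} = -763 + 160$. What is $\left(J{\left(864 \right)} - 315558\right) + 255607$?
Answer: $-65378$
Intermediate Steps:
$J{\left(h \right)} = -5427$ ($J{\left(h \right)} = 9 \left(-763 + 160\right) = 9 \left(-603\right) = -5427$)
$\left(J{\left(864 \right)} - 315558\right) + 255607 = \left(-5427 - 315558\right) + 255607 = -320985 + 255607 = -65378$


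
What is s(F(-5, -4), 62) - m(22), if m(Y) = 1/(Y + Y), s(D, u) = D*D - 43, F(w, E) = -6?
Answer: -309/44 ≈ -7.0227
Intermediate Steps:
s(D, u) = -43 + D² (s(D, u) = D² - 43 = -43 + D²)
m(Y) = 1/(2*Y)
s(F(-5, -4), 62) - m(22) = (-43 + (-6)²) - 1/(2*22) = (-43 + 36) - 1/(2*22) = -7 - 1*1/44 = -7 - 1/44 = -309/44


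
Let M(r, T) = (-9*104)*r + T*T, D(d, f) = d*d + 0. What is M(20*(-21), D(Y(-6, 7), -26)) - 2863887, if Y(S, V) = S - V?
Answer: -2442206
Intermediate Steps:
D(d, f) = d² (D(d, f) = d² + 0 = d²)
M(r, T) = T² - 936*r (M(r, T) = -936*r + T² = T² - 936*r)
M(20*(-21), D(Y(-6, 7), -26)) - 2863887 = (((-6 - 1*7)²)² - 18720*(-21)) - 2863887 = (((-6 - 7)²)² - 936*(-420)) - 2863887 = (((-13)²)² + 393120) - 2863887 = (169² + 393120) - 2863887 = (28561 + 393120) - 2863887 = 421681 - 2863887 = -2442206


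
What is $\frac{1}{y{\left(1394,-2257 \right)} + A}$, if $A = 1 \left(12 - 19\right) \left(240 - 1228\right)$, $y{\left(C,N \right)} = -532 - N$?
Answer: $\frac{1}{8641} \approx 0.00011573$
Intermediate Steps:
$A = 6916$ ($A = 1 \left(-7\right) \left(-988\right) = \left(-7\right) \left(-988\right) = 6916$)
$\frac{1}{y{\left(1394,-2257 \right)} + A} = \frac{1}{\left(-532 - -2257\right) + 6916} = \frac{1}{\left(-532 + 2257\right) + 6916} = \frac{1}{1725 + 6916} = \frac{1}{8641}$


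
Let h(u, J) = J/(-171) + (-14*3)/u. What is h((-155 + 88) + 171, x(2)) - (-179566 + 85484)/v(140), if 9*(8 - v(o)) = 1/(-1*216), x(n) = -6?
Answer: 542084989883/46099092 ≈ 11759.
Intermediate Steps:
h(u, J) = -42/u - J/171 (h(u, J) = J*(-1/171) - 42/u = -J/171 - 42/u = -42/u - J/171)
v(o) = 15553/1944 (v(o) = 8 - 1/(9*((-1*216))) = 8 - ⅑/(-216) = 8 - ⅑*(-1/216) = 8 + 1/1944 = 15553/1944)
h((-155 + 88) + 171, x(2)) - (-179566 + 85484)/v(140) = (-42/((-155 + 88) + 171) - 1/171*(-6)) - (-179566 + 85484)/15553/1944 = (-42/(-67 + 171) + 2/57) - (-94082)*1944/15553 = (-42/104 + 2/57) - 1*(-182895408/15553) = (-42*1/104 + 2/57) + 182895408/15553 = (-21/52 + 2/57) + 182895408/15553 = -1093/2964 + 182895408/15553 = 542084989883/46099092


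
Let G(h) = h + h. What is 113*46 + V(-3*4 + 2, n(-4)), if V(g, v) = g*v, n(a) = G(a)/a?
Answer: 5178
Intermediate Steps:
G(h) = 2*h
n(a) = 2 (n(a) = (2*a)/a = 2)
113*46 + V(-3*4 + 2, n(-4)) = 113*46 + (-3*4 + 2)*2 = 5198 + (-12 + 2)*2 = 5198 - 10*2 = 5198 - 20 = 5178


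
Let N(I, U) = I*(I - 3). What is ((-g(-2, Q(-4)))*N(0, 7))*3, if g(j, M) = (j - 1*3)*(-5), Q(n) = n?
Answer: 0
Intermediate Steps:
g(j, M) = 15 - 5*j (g(j, M) = (j - 3)*(-5) = (-3 + j)*(-5) = 15 - 5*j)
N(I, U) = I*(-3 + I)
((-g(-2, Q(-4)))*N(0, 7))*3 = ((-(15 - 5*(-2)))*(0*(-3 + 0)))*3 = ((-(15 + 10))*(0*(-3)))*3 = (-1*25*0)*3 = -25*0*3 = 0*3 = 0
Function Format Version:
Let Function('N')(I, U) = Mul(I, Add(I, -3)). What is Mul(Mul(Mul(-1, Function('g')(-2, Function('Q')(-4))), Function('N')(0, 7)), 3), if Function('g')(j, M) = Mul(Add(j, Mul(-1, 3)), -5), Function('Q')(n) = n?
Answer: 0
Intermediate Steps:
Function('g')(j, M) = Add(15, Mul(-5, j)) (Function('g')(j, M) = Mul(Add(j, -3), -5) = Mul(Add(-3, j), -5) = Add(15, Mul(-5, j)))
Function('N')(I, U) = Mul(I, Add(-3, I))
Mul(Mul(Mul(-1, Function('g')(-2, Function('Q')(-4))), Function('N')(0, 7)), 3) = Mul(Mul(Mul(-1, Add(15, Mul(-5, -2))), Mul(0, Add(-3, 0))), 3) = Mul(Mul(Mul(-1, Add(15, 10)), Mul(0, -3)), 3) = Mul(Mul(Mul(-1, 25), 0), 3) = Mul(Mul(-25, 0), 3) = Mul(0, 3) = 0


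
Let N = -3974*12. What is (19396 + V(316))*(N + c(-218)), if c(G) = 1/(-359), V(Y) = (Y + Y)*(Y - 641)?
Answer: 3184387177972/359 ≈ 8.8702e+9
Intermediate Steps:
V(Y) = 2*Y*(-641 + Y) (V(Y) = (2*Y)*(-641 + Y) = 2*Y*(-641 + Y))
c(G) = -1/359
N = -47688
(19396 + V(316))*(N + c(-218)) = (19396 + 2*316*(-641 + 316))*(-47688 - 1/359) = (19396 + 2*316*(-325))*(-17119993/359) = (19396 - 205400)*(-17119993/359) = -186004*(-17119993/359) = 3184387177972/359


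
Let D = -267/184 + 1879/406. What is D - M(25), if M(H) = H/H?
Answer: 81315/37352 ≈ 2.1770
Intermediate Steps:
D = 118667/37352 (D = -267*1/184 + 1879*(1/406) = -267/184 + 1879/406 = 118667/37352 ≈ 3.1770)
M(H) = 1
D - M(25) = 118667/37352 - 1*1 = 118667/37352 - 1 = 81315/37352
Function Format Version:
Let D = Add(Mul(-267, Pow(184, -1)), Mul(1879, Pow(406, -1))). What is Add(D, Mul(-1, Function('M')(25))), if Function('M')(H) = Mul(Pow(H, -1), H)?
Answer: Rational(81315, 37352) ≈ 2.1770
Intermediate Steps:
D = Rational(118667, 37352) (D = Add(Mul(-267, Rational(1, 184)), Mul(1879, Rational(1, 406))) = Add(Rational(-267, 184), Rational(1879, 406)) = Rational(118667, 37352) ≈ 3.1770)
Function('M')(H) = 1
Add(D, Mul(-1, Function('M')(25))) = Add(Rational(118667, 37352), Mul(-1, 1)) = Add(Rational(118667, 37352), -1) = Rational(81315, 37352)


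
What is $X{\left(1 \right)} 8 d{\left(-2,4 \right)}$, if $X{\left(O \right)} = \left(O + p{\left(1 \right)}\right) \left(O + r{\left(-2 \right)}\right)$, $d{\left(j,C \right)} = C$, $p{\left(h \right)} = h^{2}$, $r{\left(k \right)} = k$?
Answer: $-64$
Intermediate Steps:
$X{\left(O \right)} = \left(1 + O\right) \left(-2 + O\right)$ ($X{\left(O \right)} = \left(O + 1^{2}\right) \left(O - 2\right) = \left(O + 1\right) \left(-2 + O\right) = \left(1 + O\right) \left(-2 + O\right)$)
$X{\left(1 \right)} 8 d{\left(-2,4 \right)} = \left(-2 + 1^{2} - 1\right) 8 \cdot 4 = \left(-2 + 1 - 1\right) 8 \cdot 4 = \left(-2\right) 8 \cdot 4 = \left(-16\right) 4 = -64$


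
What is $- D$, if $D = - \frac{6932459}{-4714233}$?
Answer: $- \frac{6932459}{4714233} \approx -1.4705$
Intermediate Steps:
$D = \frac{6932459}{4714233}$ ($D = \left(-6932459\right) \left(- \frac{1}{4714233}\right) = \frac{6932459}{4714233} \approx 1.4705$)
$- D = \left(-1\right) \frac{6932459}{4714233} = - \frac{6932459}{4714233}$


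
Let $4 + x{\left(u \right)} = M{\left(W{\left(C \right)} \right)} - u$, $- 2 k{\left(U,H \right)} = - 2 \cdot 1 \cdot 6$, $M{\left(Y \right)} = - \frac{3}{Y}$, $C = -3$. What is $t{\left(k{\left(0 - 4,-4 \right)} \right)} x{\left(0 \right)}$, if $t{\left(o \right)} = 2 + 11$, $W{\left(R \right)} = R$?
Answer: $-39$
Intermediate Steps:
$k{\left(U,H \right)} = 6$ ($k{\left(U,H \right)} = - \frac{\left(-2\right) 1 \cdot 6}{2} = - \frac{\left(-2\right) 6}{2} = \left(- \frac{1}{2}\right) \left(-12\right) = 6$)
$t{\left(o \right)} = 13$
$x{\left(u \right)} = -3 - u$ ($x{\left(u \right)} = -4 - \left(-1 + u\right) = -3 - u$)
$t{\left(k{\left(0 - 4,-4 \right)} \right)} x{\left(0 \right)} = 13 \left(-3 - 0\right) = 13 \left(-3 + 0\right) = 13 \left(-3\right) = -39$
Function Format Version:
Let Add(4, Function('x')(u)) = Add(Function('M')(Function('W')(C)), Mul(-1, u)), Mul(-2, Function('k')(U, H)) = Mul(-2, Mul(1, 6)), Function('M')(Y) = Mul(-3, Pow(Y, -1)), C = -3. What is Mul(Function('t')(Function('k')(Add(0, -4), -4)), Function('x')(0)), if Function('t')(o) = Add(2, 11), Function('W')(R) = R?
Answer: -39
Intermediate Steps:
Function('k')(U, H) = 6 (Function('k')(U, H) = Mul(Rational(-1, 2), Mul(-2, Mul(1, 6))) = Mul(Rational(-1, 2), Mul(-2, 6)) = Mul(Rational(-1, 2), -12) = 6)
Function('t')(o) = 13
Function('x')(u) = Add(-3, Mul(-1, u)) (Function('x')(u) = Add(-4, Add(Mul(-3, Pow(-3, -1)), Mul(-1, u))) = Add(-4, Add(Mul(-3, Rational(-1, 3)), Mul(-1, u))) = Add(-4, Add(1, Mul(-1, u))) = Add(-3, Mul(-1, u)))
Mul(Function('t')(Function('k')(Add(0, -4), -4)), Function('x')(0)) = Mul(13, Add(-3, Mul(-1, 0))) = Mul(13, Add(-3, 0)) = Mul(13, -3) = -39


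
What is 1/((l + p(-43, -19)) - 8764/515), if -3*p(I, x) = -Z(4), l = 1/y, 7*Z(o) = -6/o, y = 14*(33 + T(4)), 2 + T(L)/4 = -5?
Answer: -3605/61554 ≈ -0.058566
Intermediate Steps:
T(L) = -28 (T(L) = -8 + 4*(-5) = -8 - 20 = -28)
y = 70 (y = 14*(33 - 28) = 14*5 = 70)
Z(o) = -6/(7*o) (Z(o) = (-6/o)/7 = -6/(7*o))
l = 1/70 ≈ 0.014286
p(I, x) = -1/14 (p(I, x) = -(-1)*(-6/7/4)/3 = -(-1)*(-6/7*¼)/3 = -(-1)*(-3)/(3*14) = -⅓*3/14 = -1/14)
1/((l + p(-43, -19)) - 8764/515) = 1/((1/70 - 1/14) - 8764/515) = 1/(-2/35 - 8764*1/515) = 1/(-2/35 - 8764/515) = 1/(-61554/3605) = -3605/61554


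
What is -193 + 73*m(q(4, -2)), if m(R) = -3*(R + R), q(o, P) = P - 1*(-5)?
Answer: -1507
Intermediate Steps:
q(o, P) = 5 + P (q(o, P) = P + 5 = 5 + P)
m(R) = -6*R
-193 + 73*m(q(4, -2)) = -193 + 73*(-6*(5 - 2)) = -193 + 73*(-6*3) = -193 + 73*(-18) = -193 - 1314 = -1507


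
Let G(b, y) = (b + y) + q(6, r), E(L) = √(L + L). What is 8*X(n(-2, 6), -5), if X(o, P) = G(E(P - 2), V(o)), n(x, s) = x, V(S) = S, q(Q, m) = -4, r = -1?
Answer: -48 + 8*I*√14 ≈ -48.0 + 29.933*I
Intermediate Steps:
E(L) = √2*√L (E(L) = √(2*L) = √2*√L)
G(b, y) = -4 + b + y (G(b, y) = (b + y) - 4 = -4 + b + y)
X(o, P) = -4 + o + √2*√(-2 + P) (X(o, P) = -4 + √2*√(P - 2) + o = -4 + √2*√(-2 + P) + o = -4 + o + √2*√(-2 + P))
8*X(n(-2, 6), -5) = 8*(-4 - 2 + √(-4 + 2*(-5))) = 8*(-4 - 2 + √(-4 - 10)) = 8*(-4 - 2 + √(-14)) = 8*(-4 - 2 + I*√14) = 8*(-6 + I*√14) = -48 + 8*I*√14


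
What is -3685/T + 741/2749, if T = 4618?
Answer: -6708127/12694882 ≈ -0.52841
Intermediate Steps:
-3685/T + 741/2749 = -3685/4618 + 741/2749 = -6708127/12694882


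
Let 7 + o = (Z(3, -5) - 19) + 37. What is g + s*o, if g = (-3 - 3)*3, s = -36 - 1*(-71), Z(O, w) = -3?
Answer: 262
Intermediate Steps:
o = 8 (o = -7 + ((-3 - 19) + 37) = -7 + (-22 + 37) = -7 + 15 = 8)
s = 35 (s = -36 + 71 = 35)
g = -18 (g = -6*3 = -18)
g + s*o = -18 + 35*8 = -18 + 280 = 262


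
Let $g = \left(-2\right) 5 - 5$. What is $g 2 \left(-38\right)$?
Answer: $1140$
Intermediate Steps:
$g = -15$ ($g = -10 - 5 = -15$)
$g 2 \left(-38\right) = \left(-15\right) 2 \left(-38\right) = \left(-30\right) \left(-38\right) = 1140$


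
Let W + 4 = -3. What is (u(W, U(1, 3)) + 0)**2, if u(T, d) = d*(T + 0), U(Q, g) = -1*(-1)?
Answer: 49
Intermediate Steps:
U(Q, g) = 1
W = -7 (W = -4 - 3 = -7)
u(T, d) = T*d (u(T, d) = d*T = T*d)
(u(W, U(1, 3)) + 0)**2 = (-7*1 + 0)**2 = (-7 + 0)**2 = (-7)**2 = 49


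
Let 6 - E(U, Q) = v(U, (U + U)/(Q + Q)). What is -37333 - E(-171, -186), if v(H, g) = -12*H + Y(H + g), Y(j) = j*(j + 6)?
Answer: -28368943/3844 ≈ -7380.1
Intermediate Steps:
Y(j) = j*(6 + j)
v(H, g) = -12*H + (H + g)*(6 + H + g) (v(H, g) = -12*H + (H + g)*(6 + (H + g)) = -12*H + (H + g)*(6 + H + g))
E(U, Q) = 6 + 12*U - (U + U/Q)*(6 + U + U/Q) (E(U, Q) = 6 - (-12*U + (U + (U + U)/(Q + Q))*(6 + U + (U + U)/(Q + Q))) = 6 - (-12*U + (U + (2*U)/((2*Q)))*(6 + U + (2*U)/((2*Q)))) = 6 - (-12*U + (U + (2*U)*(1/(2*Q)))*(6 + U + (2*U)*(1/(2*Q)))) = 6 - (-12*U + (U + U/Q)*(6 + U + U/Q)) = 6 + (12*U - (U + U/Q)*(6 + U + U/Q)) = 6 + 12*U - (U + U/Q)*(6 + U + U/Q))
-37333 - E(-171, -186) = -37333 - ((-186)²*(6 + 12*(-171)) - 1*(-171)*(1 - 186)*(-171 + 6*(-186) - 186*(-171)))/(-186)² = -37333 - (34596*(6 - 2052) - 1*(-171)*(-185)*(-171 - 1116 + 31806))/34596 = -37333 - (34596*(-2046) - 1*(-171)*(-185)*30519)/34596 = -37333 - (-70783416 - 965468565)/34596 = -37333 - (-1036251981)/34596 = -37333 - 1*(-115139109/3844) = -37333 + 115139109/3844 = -28368943/3844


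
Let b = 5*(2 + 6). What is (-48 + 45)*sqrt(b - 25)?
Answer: -3*sqrt(15) ≈ -11.619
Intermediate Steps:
b = 40 (b = 5*8 = 40)
(-48 + 45)*sqrt(b - 25) = (-48 + 45)*sqrt(40 - 25) = -3*sqrt(15)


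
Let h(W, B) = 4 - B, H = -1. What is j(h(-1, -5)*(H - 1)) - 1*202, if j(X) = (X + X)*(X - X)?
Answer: -202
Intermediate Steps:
j(X) = 0 (j(X) = (2*X)*0 = 0)
j(h(-1, -5)*(H - 1)) - 1*202 = 0 - 1*202 = 0 - 202 = -202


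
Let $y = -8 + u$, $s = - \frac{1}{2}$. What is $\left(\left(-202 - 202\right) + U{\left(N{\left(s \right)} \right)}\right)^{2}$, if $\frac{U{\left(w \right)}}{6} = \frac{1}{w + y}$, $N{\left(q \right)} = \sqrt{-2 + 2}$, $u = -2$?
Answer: $\frac{4092529}{25} \approx 1.637 \cdot 10^{5}$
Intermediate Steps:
$s = - \frac{1}{2}$ ($s = \left(-1\right) \frac{1}{2} = - \frac{1}{2} \approx -0.5$)
$y = -10$ ($y = -8 - 2 = -10$)
$N{\left(q \right)} = 0$ ($N{\left(q \right)} = \sqrt{0} = 0$)
$U{\left(w \right)} = \frac{6}{-10 + w}$ ($U{\left(w \right)} = \frac{6}{w - 10} = \frac{6}{-10 + w}$)
$\left(\left(-202 - 202\right) + U{\left(N{\left(s \right)} \right)}\right)^{2} = \left(\left(-202 - 202\right) + \frac{6}{-10 + 0}\right)^{2} = \left(\left(-202 - 202\right) + \frac{6}{-10}\right)^{2} = \left(-404 + 6 \left(- \frac{1}{10}\right)\right)^{2} = \left(-404 - \frac{3}{5}\right)^{2} = \left(- \frac{2023}{5}\right)^{2} = \frac{4092529}{25}$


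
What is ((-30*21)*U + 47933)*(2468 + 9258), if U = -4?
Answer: 591611878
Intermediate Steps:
((-30*21)*U + 47933)*(2468 + 9258) = (-30*21*(-4) + 47933)*(2468 + 9258) = (-630*(-4) + 47933)*11726 = (2520 + 47933)*11726 = 50453*11726 = 591611878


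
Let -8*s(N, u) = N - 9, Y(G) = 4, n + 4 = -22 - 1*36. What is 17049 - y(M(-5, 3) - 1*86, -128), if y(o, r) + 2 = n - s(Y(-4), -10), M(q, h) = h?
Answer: 136909/8 ≈ 17114.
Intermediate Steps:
n = -62 (n = -4 + (-22 - 1*36) = -4 + (-22 - 36) = -4 - 58 = -62)
s(N, u) = 9/8 - N/8 (s(N, u) = -(N - 9)/8 = -(-9 + N)/8 = 9/8 - N/8)
y(o, r) = -517/8 (y(o, r) = -2 + (-62 - (9/8 - ⅛*4)) = -2 + (-62 - (9/8 - ½)) = -2 + (-62 - 1*5/8) = -2 + (-62 - 5/8) = -2 - 501/8 = -517/8)
17049 - y(M(-5, 3) - 1*86, -128) = 17049 - 1*(-517/8) = 17049 + 517/8 = 136909/8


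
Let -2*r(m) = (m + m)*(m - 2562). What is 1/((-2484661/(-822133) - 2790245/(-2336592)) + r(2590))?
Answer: -1920989390736/139302051024666823 ≈ -1.3790e-5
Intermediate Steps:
r(m) = -m*(-2562 + m) (r(m) = -(m + m)*(m - 2562)/2 = -2*m*(-2562 + m)/2 = -m*(-2562 + m))
1/((-2484661/(-822133) - 2790245/(-2336592)) + r(2590)) = 1/((-2484661/(-822133) - 2790245/(-2336592)) + 2590*(2562 - 1*2590)) = 1/((-2484661*(-1/822133) - 2790245*(-1/2336592)) + 2590*(2562 - 2590)) = 1/((2484661/822133 + 2790245/2336592) + 2590*(-28)) = 1/(8099591507897/1920989390736 - 72520) = 1/(-139302051024666823/1920989390736) = -1920989390736/139302051024666823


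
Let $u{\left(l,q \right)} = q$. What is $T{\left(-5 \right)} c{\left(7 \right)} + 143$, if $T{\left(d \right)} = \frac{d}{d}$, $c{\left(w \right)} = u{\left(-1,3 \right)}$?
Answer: $146$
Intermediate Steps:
$c{\left(w \right)} = 3$
$T{\left(d \right)} = 1$
$T{\left(-5 \right)} c{\left(7 \right)} + 143 = 1 \cdot 3 + 143 = 3 + 143 = 146$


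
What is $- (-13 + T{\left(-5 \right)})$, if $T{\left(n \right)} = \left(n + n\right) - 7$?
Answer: $30$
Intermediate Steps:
$T{\left(n \right)} = -7 + 2 n$ ($T{\left(n \right)} = 2 n - 7 = -7 + 2 n$)
$- (-13 + T{\left(-5 \right)}) = - (-13 + \left(-7 + 2 \left(-5\right)\right)) = - (-13 - 17) = \left(-1\right) \left(-30\right) = 30$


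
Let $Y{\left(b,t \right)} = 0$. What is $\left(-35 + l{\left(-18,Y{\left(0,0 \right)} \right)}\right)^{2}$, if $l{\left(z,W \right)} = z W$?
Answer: $1225$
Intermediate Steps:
$l{\left(z,W \right)} = W z$
$\left(-35 + l{\left(-18,Y{\left(0,0 \right)} \right)}\right)^{2} = \left(-35 + 0 \left(-18\right)\right)^{2} = \left(-35 + 0\right)^{2} = \left(-35\right)^{2} = 1225$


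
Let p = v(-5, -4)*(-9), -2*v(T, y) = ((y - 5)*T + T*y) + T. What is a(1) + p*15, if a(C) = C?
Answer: 4051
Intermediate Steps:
v(T, y) = -T/2 - T*y/2 - T*(-5 + y)/2 (v(T, y) = -(((y - 5)*T + T*y) + T)/2 = -(((-5 + y)*T + T*y) + T)/2 = -((T*(-5 + y) + T*y) + T)/2 = -((T*y + T*(-5 + y)) + T)/2 = -(T + T*y + T*(-5 + y))/2 = -T/2 - T*y/2 - T*(-5 + y)/2)
p = 270 (p = -5*(2 - 1*(-4))*(-9) = -5*(2 + 4)*(-9) = -5*6*(-9) = -30*(-9) = 270)
a(1) + p*15 = 1 + 270*15 = 1 + 4050 = 4051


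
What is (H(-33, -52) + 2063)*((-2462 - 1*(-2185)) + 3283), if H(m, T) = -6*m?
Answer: 6796566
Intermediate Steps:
(H(-33, -52) + 2063)*((-2462 - 1*(-2185)) + 3283) = (-6*(-33) + 2063)*((-2462 - 1*(-2185)) + 3283) = (198 + 2063)*((-2462 + 2185) + 3283) = 2261*(-277 + 3283) = 2261*3006 = 6796566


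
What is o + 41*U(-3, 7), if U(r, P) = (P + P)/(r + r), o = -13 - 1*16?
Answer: -374/3 ≈ -124.67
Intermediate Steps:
o = -29 (o = -13 - 16 = -29)
U(r, P) = P/r (U(r, P) = (2*P)/((2*r)) = (2*P)*(1/(2*r)) = P/r)
o + 41*U(-3, 7) = -29 + 41*(7/(-3)) = -29 + 41*(7*(-⅓)) = -29 + 41*(-7/3) = -29 - 287/3 = -374/3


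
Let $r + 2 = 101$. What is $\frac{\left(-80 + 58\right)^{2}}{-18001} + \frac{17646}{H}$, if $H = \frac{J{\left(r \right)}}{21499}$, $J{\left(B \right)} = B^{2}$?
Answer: $\frac{2276352999890}{58809267} \approx 38707.0$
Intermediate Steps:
$r = 99$ ($r = -2 + 101 = 99$)
$H = \frac{9801}{21499}$ ($H = \frac{99^{2}}{21499} = 9801 \cdot \frac{1}{21499} = \frac{9801}{21499} \approx 0.45588$)
$\frac{\left(-80 + 58\right)^{2}}{-18001} + \frac{17646}{H} = \frac{\left(-80 + 58\right)^{2}}{-18001} + \frac{17646}{\frac{9801}{21499}} = \left(-22\right)^{2} \left(- \frac{1}{18001}\right) + 17646 \cdot \frac{21499}{9801} = 484 \left(- \frac{1}{18001}\right) + \frac{126457118}{3267} = - \frac{484}{18001} + \frac{126457118}{3267} = \frac{2276352999890}{58809267}$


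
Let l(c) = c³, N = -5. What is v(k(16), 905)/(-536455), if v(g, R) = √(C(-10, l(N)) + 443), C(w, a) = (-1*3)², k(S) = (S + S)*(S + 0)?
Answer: -2*√113/536455 ≈ -3.9631e-5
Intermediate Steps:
k(S) = 2*S² (k(S) = (2*S)*S = 2*S²)
C(w, a) = 9 (C(w, a) = (-3)² = 9)
v(g, R) = 2*√113 (v(g, R) = √(9 + 443) = √452 = 2*√113)
v(k(16), 905)/(-536455) = (2*√113)/(-536455) = (2*√113)*(-1/536455) = -2*√113/536455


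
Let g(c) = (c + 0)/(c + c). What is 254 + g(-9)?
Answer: 509/2 ≈ 254.50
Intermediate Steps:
g(c) = ½ (g(c) = c/((2*c)) = c*(1/(2*c)) = ½)
254 + g(-9) = 254 + ½ = 509/2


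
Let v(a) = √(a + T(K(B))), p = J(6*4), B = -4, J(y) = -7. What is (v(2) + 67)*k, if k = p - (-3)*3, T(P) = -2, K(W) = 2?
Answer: 134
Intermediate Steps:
p = -7
v(a) = √(-2 + a) (v(a) = √(a - 2) = √(-2 + a))
k = 2 (k = -7 - (-3)*3 = -7 - 1*(-9) = -7 + 9 = 2)
(v(2) + 67)*k = (√(-2 + 2) + 67)*2 = (√0 + 67)*2 = (0 + 67)*2 = 67*2 = 134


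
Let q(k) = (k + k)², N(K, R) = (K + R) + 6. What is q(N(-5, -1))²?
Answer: 0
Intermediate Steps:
N(K, R) = 6 + K + R
q(k) = 4*k² (q(k) = (2*k)² = 4*k²)
q(N(-5, -1))² = (4*(6 - 5 - 1)²)² = (4*0²)² = (4*0)² = 0² = 0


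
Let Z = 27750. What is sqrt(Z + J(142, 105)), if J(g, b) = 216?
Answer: sqrt(27966) ≈ 167.23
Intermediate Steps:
sqrt(Z + J(142, 105)) = sqrt(27750 + 216) = sqrt(27966)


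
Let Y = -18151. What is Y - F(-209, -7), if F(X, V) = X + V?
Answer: -17935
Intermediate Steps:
F(X, V) = V + X
Y - F(-209, -7) = -18151 - (-7 - 209) = -18151 - 1*(-216) = -18151 + 216 = -17935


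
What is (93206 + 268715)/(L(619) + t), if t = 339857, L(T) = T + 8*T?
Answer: 361921/345428 ≈ 1.0477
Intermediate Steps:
L(T) = 9*T
(93206 + 268715)/(L(619) + t) = (93206 + 268715)/(9*619 + 339857) = 361921/(5571 + 339857) = 361921/345428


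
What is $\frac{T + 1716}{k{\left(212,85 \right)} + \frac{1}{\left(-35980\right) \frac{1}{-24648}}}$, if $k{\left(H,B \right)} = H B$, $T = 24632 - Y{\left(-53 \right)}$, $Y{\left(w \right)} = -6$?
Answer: $\frac{118527115}{81048031} \approx 1.4624$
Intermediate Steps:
$T = 24638$ ($T = 24632 - -6 = 24632 + 6 = 24638$)
$k{\left(H,B \right)} = B H$
$\frac{T + 1716}{k{\left(212,85 \right)} + \frac{1}{\left(-35980\right) \frac{1}{-24648}}} = \frac{24638 + 1716}{85 \cdot 212 + \frac{1}{\left(-35980\right) \frac{1}{-24648}}} = \frac{26354}{18020 + \frac{1}{\left(-35980\right) \left(- \frac{1}{24648}\right)}} = \frac{26354}{18020 + \frac{1}{\frac{8995}{6162}}} = \frac{26354}{18020 + \frac{6162}{8995}} = \frac{26354}{\frac{162096062}{8995}} = 26354 \cdot \frac{8995}{162096062} = \frac{118527115}{81048031}$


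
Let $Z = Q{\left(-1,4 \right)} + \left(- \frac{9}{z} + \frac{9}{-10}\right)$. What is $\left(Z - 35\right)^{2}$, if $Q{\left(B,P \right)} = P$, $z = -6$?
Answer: $\frac{23104}{25} \approx 924.16$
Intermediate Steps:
$Z = \frac{23}{5}$ ($Z = 4 + \left(- \frac{9}{-6} + \frac{9}{-10}\right) = 4 + \left(\left(-9\right) \left(- \frac{1}{6}\right) + 9 \left(- \frac{1}{10}\right)\right) = 4 + \left(\frac{3}{2} - \frac{9}{10}\right) = 4 + \frac{3}{5} = \frac{23}{5} \approx 4.6$)
$\left(Z - 35\right)^{2} = \left(\frac{23}{5} - 35\right)^{2} = \left(- \frac{152}{5}\right)^{2} = \frac{23104}{25}$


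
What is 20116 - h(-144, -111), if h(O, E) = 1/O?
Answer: 2896705/144 ≈ 20116.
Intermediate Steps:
20116 - h(-144, -111) = 20116 - 1/(-144) = 20116 - 1*(-1/144) = 20116 + 1/144 = 2896705/144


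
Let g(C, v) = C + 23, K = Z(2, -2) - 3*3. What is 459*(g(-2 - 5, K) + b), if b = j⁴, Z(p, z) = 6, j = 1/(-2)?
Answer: 117963/16 ≈ 7372.7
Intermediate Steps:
j = -½ (j = 1*(-½) = -½ ≈ -0.50000)
K = -3 (K = 6 - 3*3 = 6 - 9 = -3)
b = 1/16 (b = (-½)⁴ = 1/16 ≈ 0.062500)
g(C, v) = 23 + C
459*(g(-2 - 5, K) + b) = 459*((23 + (-2 - 5)) + 1/16) = 459*((23 - 7) + 1/16) = 459*(16 + 1/16) = 459*(257/16) = 117963/16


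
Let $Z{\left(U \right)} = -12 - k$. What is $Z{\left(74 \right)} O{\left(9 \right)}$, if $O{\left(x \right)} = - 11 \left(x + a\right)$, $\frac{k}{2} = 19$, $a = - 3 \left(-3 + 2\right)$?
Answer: $6600$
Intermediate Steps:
$a = 3$ ($a = \left(-3\right) \left(-1\right) = 3$)
$k = 38$ ($k = 2 \cdot 19 = 38$)
$O{\left(x \right)} = -33 - 11 x$ ($O{\left(x \right)} = - 11 \left(x + 3\right) = - 11 \left(3 + x\right) = -33 - 11 x$)
$Z{\left(U \right)} = -50$ ($Z{\left(U \right)} = -12 - 38 = -50$)
$Z{\left(74 \right)} O{\left(9 \right)} = - 50 \left(-33 - 99\right) = \left(-50\right) \left(-132\right) = 6600$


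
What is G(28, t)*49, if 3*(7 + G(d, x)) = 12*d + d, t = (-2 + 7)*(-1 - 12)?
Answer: 16807/3 ≈ 5602.3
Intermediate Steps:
t = -65 (t = 5*(-13) = -65)
G(d, x) = -7 + 13*d/3 (G(d, x) = -7 + (12*d + d)/3 = -7 + (13*d)/3 = -7 + 13*d/3)
G(28, t)*49 = (-7 + (13/3)*28)*49 = (-7 + 364/3)*49 = (343/3)*49 = 16807/3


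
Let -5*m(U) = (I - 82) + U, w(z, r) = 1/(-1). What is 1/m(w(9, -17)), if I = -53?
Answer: 5/136 ≈ 0.036765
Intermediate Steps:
w(z, r) = -1
m(U) = 27 - U/5 (m(U) = -((-53 - 82) + U)/5 = -(-135 + U)/5 = 27 - U/5)
1/m(w(9, -17)) = 1/(27 - ⅕*(-1)) = 1/(27 + ⅕) = 1/(136/5) = 5/136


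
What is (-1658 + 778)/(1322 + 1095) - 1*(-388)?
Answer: 936916/2417 ≈ 387.64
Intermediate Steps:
(-1658 + 778)/(1322 + 1095) - 1*(-388) = -880/2417 + 388 = 936916/2417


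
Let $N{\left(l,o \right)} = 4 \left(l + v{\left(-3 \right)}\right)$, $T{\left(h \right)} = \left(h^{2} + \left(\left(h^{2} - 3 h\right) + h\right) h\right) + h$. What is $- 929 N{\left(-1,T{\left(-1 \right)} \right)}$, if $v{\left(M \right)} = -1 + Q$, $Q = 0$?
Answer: $7432$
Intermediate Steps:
$v{\left(M \right)} = -1$ ($v{\left(M \right)} = -1 + 0 = -1$)
$T{\left(h \right)} = h + h^{2} + h \left(h^{2} - 2 h\right)$ ($T{\left(h \right)} = \left(h^{2} + \left(h^{2} - 2 h\right) h\right) + h = \left(h^{2} + h \left(h^{2} - 2 h\right)\right) + h = h + h^{2} + h \left(h^{2} - 2 h\right)$)
$N{\left(l,o \right)} = -4 + 4 l$ ($N{\left(l,o \right)} = 4 \left(l - 1\right) = 4 \left(-1 + l\right) = -4 + 4 l$)
$- 929 N{\left(-1,T{\left(-1 \right)} \right)} = - 929 \left(-4 + 4 \left(-1\right)\right) = - 929 \left(-4 - 4\right) = \left(-929\right) \left(-8\right) = 7432$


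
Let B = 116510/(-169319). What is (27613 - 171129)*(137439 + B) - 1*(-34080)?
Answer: -3339743229987476/169319 ≈ -1.9725e+10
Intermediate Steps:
B = -116510/169319 (B = 116510*(-1/169319) = -116510/169319 ≈ -0.68811)
(27613 - 171129)*(137439 + B) - 1*(-34080) = (27613 - 171129)*(137439 - 116510/169319) - 1*(-34080) = -143516*23270917531/169319 + 34080 = -3339749000378996/169319 + 34080 = -3339743229987476/169319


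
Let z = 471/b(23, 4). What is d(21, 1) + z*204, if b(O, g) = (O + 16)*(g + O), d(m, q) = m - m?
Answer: 10676/117 ≈ 91.248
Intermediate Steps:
d(m, q) = 0
b(O, g) = (16 + O)*(O + g)
z = 157/351 (z = 471/(23**2 + 16*23 + 16*4 + 23*4) = 471/(529 + 368 + 64 + 92) = 471/1053 = 471*(1/1053) = 157/351 ≈ 0.44729)
d(21, 1) + z*204 = 0 + (157/351)*204 = 0 + 10676/117 = 10676/117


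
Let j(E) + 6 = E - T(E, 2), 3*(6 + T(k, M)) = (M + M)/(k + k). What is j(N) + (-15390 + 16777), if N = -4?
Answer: 8299/6 ≈ 1383.2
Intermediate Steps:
T(k, M) = -6 + M/(3*k) (T(k, M) = -6 + ((M + M)/(k + k))/3 = -6 + ((2*M)/((2*k)))/3 = -6 + ((2*M)*(1/(2*k)))/3 = -6 + (M/k)/3 = -6 + M/(3*k))
j(E) = E - 2/(3*E) (j(E) = -6 + (E - (-6 + (⅓)*2/E)) = -6 + (E - (-6 + 2/(3*E))) = -6 + (E + (6 - 2/(3*E))) = -6 + (6 + E - 2/(3*E)) = E - 2/(3*E))
j(N) + (-15390 + 16777) = (-4 - ⅔/(-4)) + (-15390 + 16777) = (-4 - ⅔*(-¼)) + 1387 = (-4 + ⅙) + 1387 = -23/6 + 1387 = 8299/6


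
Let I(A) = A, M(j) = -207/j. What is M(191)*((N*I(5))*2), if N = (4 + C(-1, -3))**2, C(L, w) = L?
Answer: -18630/191 ≈ -97.539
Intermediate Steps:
N = 9 (N = (4 - 1)**2 = 3**2 = 9)
M(191)*((N*I(5))*2) = (-207/191)*((9*5)*2) = (-207*1/191)*(45*2) = -207/191*90 = -18630/191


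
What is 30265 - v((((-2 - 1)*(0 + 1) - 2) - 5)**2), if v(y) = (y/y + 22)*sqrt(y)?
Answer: 30035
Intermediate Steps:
v(y) = 23*sqrt(y) (v(y) = (1 + 22)*sqrt(y) = 23*sqrt(y))
30265 - v((((-2 - 1)*(0 + 1) - 2) - 5)**2) = 30265 - 23*sqrt((((-2 - 1)*(0 + 1) - 2) - 5)**2) = 30265 - 23*sqrt(((-3*1 - 2) - 5)**2) = 30265 - 23*sqrt(((-3 - 2) - 5)**2) = 30265 - 23*sqrt((-5 - 5)**2) = 30265 - 23*sqrt((-10)**2) = 30265 - 23*sqrt(100) = 30265 - 23*10 = 30265 - 1*230 = 30265 - 230 = 30035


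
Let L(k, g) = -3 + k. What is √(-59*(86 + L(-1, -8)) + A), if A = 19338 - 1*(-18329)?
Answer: √32829 ≈ 181.19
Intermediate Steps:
A = 37667 (A = 19338 + 18329 = 37667)
√(-59*(86 + L(-1, -8)) + A) = √(-59*(86 + (-3 - 1)) + 37667) = √(-59*(86 - 4) + 37667) = √(-59*82 + 37667) = √(-4838 + 37667) = √32829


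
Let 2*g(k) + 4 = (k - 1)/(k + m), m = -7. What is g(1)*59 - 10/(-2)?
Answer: -113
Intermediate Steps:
g(k) = -2 + (-1 + k)/(2*(-7 + k)) (g(k) = -2 + ((k - 1)/(k - 7))/2 = -2 + ((-1 + k)/(-7 + k))/2 = -2 + (-1 + k)/(2*(-7 + k)))
g(1)*59 - 10/(-2) = (3*(9 - 1*1)/(2*(-7 + 1)))*59 - 10/(-2) = ((3/2)*(9 - 1)/(-6))*59 - 10*(-1)/2 = ((3/2)*(-⅙)*8)*59 - 1*(-5) = -2*59 + 5 = -118 + 5 = -113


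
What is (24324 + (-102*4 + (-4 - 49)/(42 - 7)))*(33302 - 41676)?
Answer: -7009096618/35 ≈ -2.0026e+8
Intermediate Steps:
(24324 + (-102*4 + (-4 - 49)/(42 - 7)))*(33302 - 41676) = (24324 + (-408 - 53/35))*(-8374) = (24324 - 14333/35)*(-8374) = (837007/35)*(-8374) = -7009096618/35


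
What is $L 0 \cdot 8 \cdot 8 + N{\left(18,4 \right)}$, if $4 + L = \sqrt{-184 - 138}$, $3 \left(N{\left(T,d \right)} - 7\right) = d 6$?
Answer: $15$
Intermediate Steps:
$N{\left(T,d \right)} = 7 + 2 d$ ($N{\left(T,d \right)} = 7 + \frac{d 6}{3} = 7 + \frac{6 d}{3} = 7 + 2 d$)
$L = -4 + i \sqrt{322}$ ($L = -4 + \sqrt{-184 - 138} = -4 + \sqrt{-322} = -4 + i \sqrt{322} \approx -4.0 + 17.944 i$)
$L 0 \cdot 8 \cdot 8 + N{\left(18,4 \right)} = \left(-4 + i \sqrt{322}\right) 0 \cdot 8 \cdot 8 + \left(7 + 2 \cdot 4\right) = \left(-4 + i \sqrt{322}\right) 0 \cdot 8 + \left(7 + 8\right) = \left(-4 + i \sqrt{322}\right) 0 + 15 = 0 + 15 = 15$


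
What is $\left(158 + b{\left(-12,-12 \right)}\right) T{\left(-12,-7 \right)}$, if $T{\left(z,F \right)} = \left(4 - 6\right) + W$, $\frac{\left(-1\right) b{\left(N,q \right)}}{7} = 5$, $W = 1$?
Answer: $-123$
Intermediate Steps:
$b{\left(N,q \right)} = -35$ ($b{\left(N,q \right)} = \left(-7\right) 5 = -35$)
$T{\left(z,F \right)} = -1$ ($T{\left(z,F \right)} = \left(4 - 6\right) + 1 = -2 + 1 = -1$)
$\left(158 + b{\left(-12,-12 \right)}\right) T{\left(-12,-7 \right)} = \left(158 - 35\right) \left(-1\right) = 123 \left(-1\right) = -123$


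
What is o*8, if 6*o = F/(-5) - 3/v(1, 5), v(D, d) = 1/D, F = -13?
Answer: -8/15 ≈ -0.53333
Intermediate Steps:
o = -1/15 (o = (-13/(-5) - 3/(1/1))/6 = (-13*(-⅕) - 3/1)/6 = (13/5 - 3*1)/6 = (13/5 - 3)/6 = (⅙)*(-⅖) = -1/15 ≈ -0.066667)
o*8 = -1/15*8 = -8/15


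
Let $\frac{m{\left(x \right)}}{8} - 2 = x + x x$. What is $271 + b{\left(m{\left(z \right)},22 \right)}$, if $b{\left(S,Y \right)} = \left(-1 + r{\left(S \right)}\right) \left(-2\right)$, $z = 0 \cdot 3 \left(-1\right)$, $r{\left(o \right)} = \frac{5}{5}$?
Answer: $271$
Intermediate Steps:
$r{\left(o \right)} = 1$ ($r{\left(o \right)} = 5 \cdot \frac{1}{5} = 1$)
$z = 0$ ($z = 0 \left(-1\right) = 0$)
$m{\left(x \right)} = 16 + 8 x + 8 x^{2}$ ($m{\left(x \right)} = 16 + 8 \left(x + x x\right) = 16 + 8 \left(x + x^{2}\right) = 16 + \left(8 x + 8 x^{2}\right) = 16 + 8 x + 8 x^{2}$)
$b{\left(S,Y \right)} = 0$ ($b{\left(S,Y \right)} = \left(-1 + 1\right) \left(-2\right) = 0 \left(-2\right) = 0$)
$271 + b{\left(m{\left(z \right)},22 \right)} = 271 + 0 = 271$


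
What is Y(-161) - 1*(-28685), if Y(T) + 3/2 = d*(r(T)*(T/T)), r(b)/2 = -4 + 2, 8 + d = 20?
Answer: 57271/2 ≈ 28636.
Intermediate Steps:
d = 12 (d = -8 + 20 = 12)
r(b) = -4 (r(b) = 2*(-4 + 2) = 2*(-2) = -4)
Y(T) = -99/2 (Y(T) = -3/2 + 12*(-4*T/T) = -3/2 + 12*(-4*1) = -3/2 + 12*(-4) = -3/2 - 48 = -99/2)
Y(-161) - 1*(-28685) = -99/2 - 1*(-28685) = -99/2 + 28685 = 57271/2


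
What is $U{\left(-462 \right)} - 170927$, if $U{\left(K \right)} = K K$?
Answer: $42517$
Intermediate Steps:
$U{\left(K \right)} = K^{2}$
$U{\left(-462 \right)} - 170927 = \left(-462\right)^{2} - 170927 = 213444 - 170927 = 42517$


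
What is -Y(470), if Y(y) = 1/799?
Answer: -1/799 ≈ -0.0012516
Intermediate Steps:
Y(y) = 1/799
-Y(470) = -1*1/799 = -1/799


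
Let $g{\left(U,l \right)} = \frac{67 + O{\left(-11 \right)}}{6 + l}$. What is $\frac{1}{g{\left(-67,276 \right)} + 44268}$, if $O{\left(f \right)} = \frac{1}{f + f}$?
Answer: $\frac{2068}{91546715} \approx 2.259 \cdot 10^{-5}$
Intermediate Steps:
$O{\left(f \right)} = \frac{1}{2 f}$
$g{\left(U,l \right)} = \frac{1473}{22 \left(6 + l\right)}$ ($g{\left(U,l \right)} = \frac{67 + \frac{1}{2 \left(-11\right)}}{6 + l} = \frac{67 + \frac{1}{2} \left(- \frac{1}{11}\right)}{6 + l} = \frac{67 - \frac{1}{22}}{6 + l} = \frac{1473}{22 \left(6 + l\right)}$)
$\frac{1}{g{\left(-67,276 \right)} + 44268} = \frac{1}{\frac{1473}{22 \left(6 + 276\right)} + 44268} = \frac{1}{\frac{1473}{22 \cdot 282} + 44268} = \frac{1}{\frac{1473}{22} \cdot \frac{1}{282} + 44268} = \frac{1}{\frac{491}{2068} + 44268} = \frac{1}{\frac{91546715}{2068}} = \frac{2068}{91546715}$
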